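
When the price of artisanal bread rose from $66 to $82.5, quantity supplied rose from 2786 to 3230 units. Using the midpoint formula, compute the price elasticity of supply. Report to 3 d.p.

0.664

ΔQ = 3230 − 2786 = 444; ΔP = 82.5 − 66 = 16.5.
Midpoints: P̄ = 74.25, Q̄ = 3008.0.
ε_s = (ΔQ/ΔP)(P̄/Q̄) = (444/16.5)(74.25/3008.0).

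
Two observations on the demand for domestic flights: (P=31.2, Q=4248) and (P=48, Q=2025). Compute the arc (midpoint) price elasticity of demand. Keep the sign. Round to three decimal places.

ΔQ = 2025 − 4248 = -2223; ΔP = 48 − 31.2 = 16.8.
Midpoints: P̄ = 39.60, Q̄ = 3136.5.
ε = (ΔQ/ΔP)(P̄/Q̄) = (-2223/16.8)(39.60/3136.5).

-1.671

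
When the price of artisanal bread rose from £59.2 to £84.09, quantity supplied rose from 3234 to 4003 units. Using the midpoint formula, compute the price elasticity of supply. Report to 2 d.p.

ΔQ = 4003 − 3234 = 769; ΔP = 84.09 − 59.2 = 24.89.
Midpoints: P̄ = 71.65, Q̄ = 3618.5.
ε_s = (ΔQ/ΔP)(P̄/Q̄) = (769/24.89)(71.65/3618.5).

0.61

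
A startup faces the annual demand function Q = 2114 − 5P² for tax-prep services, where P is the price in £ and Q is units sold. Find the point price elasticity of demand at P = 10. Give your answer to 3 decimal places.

-0.620

At P = 10, Q = 1614.
dQ/dP = −10P = -100.
ε = (dQ/dP)(P/Q) = (-100)(10/1614).
|ε| < 1, so demand is inelastic at this price.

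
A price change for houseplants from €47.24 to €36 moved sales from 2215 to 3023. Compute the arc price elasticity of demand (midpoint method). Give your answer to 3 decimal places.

-1.142

ΔQ = 3023 − 2215 = 808; ΔP = 36 − 47.24 = -11.24.
Midpoints: P̄ = 41.62, Q̄ = 2619.0.
ε = (ΔQ/ΔP)(P̄/Q̄) = (808/-11.24)(41.62/2619.0).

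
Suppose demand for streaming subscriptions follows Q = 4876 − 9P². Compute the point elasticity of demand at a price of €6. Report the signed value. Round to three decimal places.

At P = 6, Q = 4552.
dQ/dP = −18P = -108.
ε = (dQ/dP)(P/Q) = (-108)(6/4552).

-0.142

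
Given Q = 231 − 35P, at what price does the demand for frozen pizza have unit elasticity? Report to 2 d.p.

For linear demand Q = a − bP, ε = −bP/(a − bP). |ε| = 1 when bP = a − bP, i.e. P = a/(2b).
P = 231/(2·35) = 231/70 = 3.3000.

3.30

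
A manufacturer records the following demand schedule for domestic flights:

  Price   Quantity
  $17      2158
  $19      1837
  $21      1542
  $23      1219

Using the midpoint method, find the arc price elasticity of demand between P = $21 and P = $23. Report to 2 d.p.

-2.57

At P = 21, Q = 1542; at P = 23, Q = 1219.
ΔQ = -323, ΔP = 2. Midpoints: P̄ = 22.00, Q̄ = 1380.5.
ε = (ΔQ/ΔP)(P̄/Q̄) = (-323/2)(22.00/1380.5).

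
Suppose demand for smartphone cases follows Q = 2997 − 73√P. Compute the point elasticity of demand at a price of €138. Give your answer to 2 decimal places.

At P = 138, Q = 2139.444.
dQ/dP = −73/(2√P) = -3.107.
ε = (dQ/dP)(P/Q) = (-3.107)(138/2139.444).
|ε| < 1, so demand is inelastic at this price.

-0.20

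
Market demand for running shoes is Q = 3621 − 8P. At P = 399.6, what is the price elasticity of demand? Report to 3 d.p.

At P = 399.6, Q = 424.200.
dQ/dP = −8.
ε = (dQ/dP)(P/Q) = (-8)(399.6/424.200).
|ε| > 1, so demand is elastic at this price.

-7.536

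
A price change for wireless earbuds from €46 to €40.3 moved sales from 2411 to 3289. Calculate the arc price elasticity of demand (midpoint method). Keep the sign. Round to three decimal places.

ΔQ = 3289 − 2411 = 878; ΔP = 40.3 − 46 = -5.7.
Midpoints: P̄ = 43.15, Q̄ = 2850.0.
ε = (ΔQ/ΔP)(P̄/Q̄) = (878/-5.7)(43.15/2850.0).

-2.332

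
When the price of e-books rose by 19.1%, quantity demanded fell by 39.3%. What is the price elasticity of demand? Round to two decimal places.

ε = %ΔQ / %ΔP = (-39.3)/(19.1) = -2.058.

-2.06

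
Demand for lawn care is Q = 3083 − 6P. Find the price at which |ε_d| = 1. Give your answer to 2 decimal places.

256.92

For linear demand Q = a − bP, ε = −bP/(a − bP). |ε| = 1 when bP = a − bP, i.e. P = a/(2b).
P = 3083/(2·6) = 3083/12 = 256.9167.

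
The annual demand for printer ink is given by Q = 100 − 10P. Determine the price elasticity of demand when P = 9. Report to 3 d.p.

-9.000

At P = 9, Q = 10.
dQ/dP = −10.
ε = (dQ/dP)(P/Q) = (-10)(9/10).
|ε| > 1, so demand is elastic at this price.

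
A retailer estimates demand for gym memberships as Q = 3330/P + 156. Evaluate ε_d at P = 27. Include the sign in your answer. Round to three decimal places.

-0.442

At P = 27, Q = 279.333.
dQ/dP = −3330/P² = -4.568.
ε = (dQ/dP)(P/Q) = (-4.568)(27/279.333).
|ε| < 1, so demand is inelastic at this price.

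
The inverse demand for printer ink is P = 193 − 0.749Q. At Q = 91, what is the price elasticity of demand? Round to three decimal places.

-1.832

At Q = 91, P = 193 − 0.749(91) = 124.84.
dP/dQ = −0.749, so dQ/dP = 1/(−0.749) = -1.335.
ε = (dQ/dP)(P/Q) = (-1.335)(124.84/91).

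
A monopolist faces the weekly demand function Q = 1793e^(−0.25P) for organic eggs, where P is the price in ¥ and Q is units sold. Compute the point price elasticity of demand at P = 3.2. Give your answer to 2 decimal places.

-0.80

At P = 3.2, Q = 805.647.
dQ/dP = −0.25·1793e^(−0.25P) = −0.25Q = -201.412.
ε = (dQ/dP)(P/Q) = (-201.412)(3.2/805.647).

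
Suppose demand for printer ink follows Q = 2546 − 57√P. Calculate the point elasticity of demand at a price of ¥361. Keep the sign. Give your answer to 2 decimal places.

At P = 361, Q = 1463.
dQ/dP = −57/(2√P) = -1.500.
ε = (dQ/dP)(P/Q) = (-1.500)(361/1463).

-0.37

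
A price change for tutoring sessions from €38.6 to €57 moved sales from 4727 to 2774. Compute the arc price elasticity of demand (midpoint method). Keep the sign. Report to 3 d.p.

ΔQ = 2774 − 4727 = -1953; ΔP = 57 − 38.6 = 18.4.
Midpoints: P̄ = 47.80, Q̄ = 3750.5.
ε = (ΔQ/ΔP)(P̄/Q̄) = (-1953/18.4)(47.80/3750.5).

-1.353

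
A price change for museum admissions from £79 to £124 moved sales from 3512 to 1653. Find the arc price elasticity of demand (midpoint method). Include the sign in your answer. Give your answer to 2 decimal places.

ΔQ = 1653 − 3512 = -1859; ΔP = 124 − 79 = 45.
Midpoints: P̄ = 101.50, Q̄ = 2582.5.
ε = (ΔQ/ΔP)(P̄/Q̄) = (-1859/45)(101.50/2582.5).

-1.62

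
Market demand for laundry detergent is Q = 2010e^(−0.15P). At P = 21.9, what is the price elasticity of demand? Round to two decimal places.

-3.29

At P = 21.9, Q = 75.256.
dQ/dP = −0.15·2010e^(−0.15P) = −0.15Q = -11.288.
ε = (dQ/dP)(P/Q) = (-11.288)(21.9/75.256).
|ε| > 1, so demand is elastic at this price.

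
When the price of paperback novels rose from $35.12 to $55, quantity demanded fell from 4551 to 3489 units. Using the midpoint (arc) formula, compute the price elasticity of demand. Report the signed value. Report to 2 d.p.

-0.60

ΔQ = 3489 − 4551 = -1062; ΔP = 55 − 35.12 = 19.88.
Midpoints: P̄ = 45.06, Q̄ = 4020.0.
ε = (ΔQ/ΔP)(P̄/Q̄) = (-1062/19.88)(45.06/4020.0).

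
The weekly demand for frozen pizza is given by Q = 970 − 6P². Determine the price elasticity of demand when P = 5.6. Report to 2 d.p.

At P = 5.6, Q = 781.840.
dQ/dP = −12P = -67.200.
ε = (dQ/dP)(P/Q) = (-67.200)(5.6/781.840).

-0.48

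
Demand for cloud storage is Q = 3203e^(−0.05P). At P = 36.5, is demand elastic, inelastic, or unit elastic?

Q = 516.380, dQ/dP = -25.819.
ε = (dQ/dP)(P/Q) ≈ -1.825.
|ε| = 1.82 > 1.

elastic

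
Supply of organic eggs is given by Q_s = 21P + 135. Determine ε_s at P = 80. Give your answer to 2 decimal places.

0.93

At P = 80, Q_s = 1815.
dQ_s/dP = 21.
ε_s = (dQ_s/dP)(P/Q_s) = (21)(80/1815).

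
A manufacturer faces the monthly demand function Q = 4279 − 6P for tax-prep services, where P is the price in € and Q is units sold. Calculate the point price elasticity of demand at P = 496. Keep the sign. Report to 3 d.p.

-2.284

At P = 496, Q = 1303.
dQ/dP = −6.
ε = (dQ/dP)(P/Q) = (-6)(496/1303).
|ε| > 1, so demand is elastic at this price.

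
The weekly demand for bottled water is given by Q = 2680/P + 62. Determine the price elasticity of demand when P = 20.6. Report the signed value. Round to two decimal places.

-0.68

At P = 20.6, Q = 192.097.
dQ/dP = −2680/P² = -6.315.
ε = (dQ/dP)(P/Q) = (-6.315)(20.6/192.097).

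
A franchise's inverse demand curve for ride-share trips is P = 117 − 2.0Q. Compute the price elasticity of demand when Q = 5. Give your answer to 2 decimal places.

-10.70

At Q = 5, P = 117 − 2.0(5) = 107.00.
dP/dQ = −2.0, so dQ/dP = 1/(−2.0) = -0.500.
ε = (dQ/dP)(P/Q) = (-0.500)(107.00/5).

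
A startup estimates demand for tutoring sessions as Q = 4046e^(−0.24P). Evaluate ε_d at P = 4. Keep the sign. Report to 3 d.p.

At P = 4, Q = 1549.185.
dQ/dP = −0.24·4046e^(−0.24P) = −0.24Q = -371.804.
ε = (dQ/dP)(P/Q) = (-371.804)(4/1549.185).
|ε| < 1, so demand is inelastic at this price.

-0.960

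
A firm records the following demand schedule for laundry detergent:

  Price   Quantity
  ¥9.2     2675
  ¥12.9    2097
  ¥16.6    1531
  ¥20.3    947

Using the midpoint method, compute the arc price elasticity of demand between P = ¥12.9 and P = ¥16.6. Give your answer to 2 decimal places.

At P = 12.9, Q = 2097; at P = 16.6, Q = 1531.
ΔQ = -566, ΔP = 3.7. Midpoints: P̄ = 14.75, Q̄ = 1814.0.
ε = (ΔQ/ΔP)(P̄/Q̄) = (-566/3.7)(14.75/1814.0).

-1.24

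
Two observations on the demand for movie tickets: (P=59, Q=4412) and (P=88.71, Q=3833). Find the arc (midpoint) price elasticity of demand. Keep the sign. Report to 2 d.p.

-0.35

ΔQ = 3833 − 4412 = -579; ΔP = 88.71 − 59 = 29.71.
Midpoints: P̄ = 73.85, Q̄ = 4122.5.
ε = (ΔQ/ΔP)(P̄/Q̄) = (-579/29.71)(73.85/4122.5).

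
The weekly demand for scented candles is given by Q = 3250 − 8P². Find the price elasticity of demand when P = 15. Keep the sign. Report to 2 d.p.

At P = 15, Q = 1450.
dQ/dP = −16P = -240.
ε = (dQ/dP)(P/Q) = (-240)(15/1450).

-2.48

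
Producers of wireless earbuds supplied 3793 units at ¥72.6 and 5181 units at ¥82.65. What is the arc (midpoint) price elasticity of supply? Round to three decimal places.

2.389

ΔQ = 5181 − 3793 = 1388; ΔP = 82.65 − 72.6 = 10.05.
Midpoints: P̄ = 77.62, Q̄ = 4487.0.
ε_s = (ΔQ/ΔP)(P̄/Q̄) = (1388/10.05)(77.62/4487.0).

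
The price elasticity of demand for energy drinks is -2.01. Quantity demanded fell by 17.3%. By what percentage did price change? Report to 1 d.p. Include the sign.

%ΔP ≈ %ΔQ / ε = (-17.3%)/(-2.01) = 8.61%.

8.6%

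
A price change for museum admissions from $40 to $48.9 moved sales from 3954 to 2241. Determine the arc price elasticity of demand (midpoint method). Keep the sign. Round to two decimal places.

-2.76

ΔQ = 2241 − 3954 = -1713; ΔP = 48.9 − 40 = 8.9.
Midpoints: P̄ = 44.45, Q̄ = 3097.5.
ε = (ΔQ/ΔP)(P̄/Q̄) = (-1713/8.9)(44.45/3097.5).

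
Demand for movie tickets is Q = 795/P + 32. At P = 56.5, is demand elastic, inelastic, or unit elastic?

Q = 46.071, dQ/dP = -0.249.
ε = (dQ/dP)(P/Q) ≈ -0.305.
|ε| = 0.31 < 1.

inelastic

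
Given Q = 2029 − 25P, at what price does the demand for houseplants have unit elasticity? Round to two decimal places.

For linear demand Q = a − bP, ε = −bP/(a − bP). |ε| = 1 when bP = a − bP, i.e. P = a/(2b).
P = 2029/(2·25) = 2029/50 = 40.5800.

40.58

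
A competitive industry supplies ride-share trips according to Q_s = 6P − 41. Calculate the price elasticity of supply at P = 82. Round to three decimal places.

At P = 82, Q_s = 451.
dQ_s/dP = 6.
ε_s = (dQ_s/dP)(P/Q_s) = (6)(82/451).

1.091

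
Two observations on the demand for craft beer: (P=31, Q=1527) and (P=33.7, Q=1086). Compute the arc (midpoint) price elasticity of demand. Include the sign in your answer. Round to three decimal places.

-4.044

ΔQ = 1086 − 1527 = -441; ΔP = 33.7 − 31 = 2.7.
Midpoints: P̄ = 32.35, Q̄ = 1306.5.
ε = (ΔQ/ΔP)(P̄/Q̄) = (-441/2.7)(32.35/1306.5).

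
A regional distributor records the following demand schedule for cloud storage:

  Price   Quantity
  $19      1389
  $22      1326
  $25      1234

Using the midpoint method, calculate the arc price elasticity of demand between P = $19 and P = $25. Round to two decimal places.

At P = 19, Q = 1389; at P = 25, Q = 1234.
ΔQ = -155, ΔP = 6. Midpoints: P̄ = 22.00, Q̄ = 1311.5.
ε = (ΔQ/ΔP)(P̄/Q̄) = (-155/6)(22.00/1311.5).

-0.43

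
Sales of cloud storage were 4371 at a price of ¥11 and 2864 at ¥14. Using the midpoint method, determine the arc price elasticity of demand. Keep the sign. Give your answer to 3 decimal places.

-1.736

ΔQ = 2864 − 4371 = -1507; ΔP = 14 − 11 = 3.
Midpoints: P̄ = 12.50, Q̄ = 3617.5.
ε = (ΔQ/ΔP)(P̄/Q̄) = (-1507/3)(12.50/3617.5).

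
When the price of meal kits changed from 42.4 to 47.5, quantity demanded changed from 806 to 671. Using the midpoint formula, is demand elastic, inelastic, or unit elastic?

elastic

Arc ε ≈ -1.611.
|ε| = 1.61 > 1.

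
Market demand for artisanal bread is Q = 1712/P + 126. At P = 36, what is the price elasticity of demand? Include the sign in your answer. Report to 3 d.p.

-0.274

At P = 36, Q = 173.556.
dQ/dP = −1712/P² = -1.321.
ε = (dQ/dP)(P/Q) = (-1.321)(36/173.556).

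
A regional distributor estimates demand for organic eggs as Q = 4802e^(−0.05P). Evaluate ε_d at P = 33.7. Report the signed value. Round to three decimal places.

-1.685

At P = 33.7, Q = 890.504.
dQ/dP = −0.05·4802e^(−0.05P) = −0.05Q = -44.525.
ε = (dQ/dP)(P/Q) = (-44.525)(33.7/890.504).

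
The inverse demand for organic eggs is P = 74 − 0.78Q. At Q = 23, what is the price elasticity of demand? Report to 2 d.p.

At Q = 23, P = 74 − 0.78(23) = 56.06.
dP/dQ = −0.78, so dQ/dP = 1/(−0.78) = -1.282.
ε = (dQ/dP)(P/Q) = (-1.282)(56.06/23).

-3.12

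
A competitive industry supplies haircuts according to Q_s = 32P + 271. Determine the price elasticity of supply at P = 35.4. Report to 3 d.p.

At P = 35.4, Q_s = 1403.80.
dQ_s/dP = 32.
ε_s = (dQ_s/dP)(P/Q_s) = (32)(35.4/1403.80).

0.807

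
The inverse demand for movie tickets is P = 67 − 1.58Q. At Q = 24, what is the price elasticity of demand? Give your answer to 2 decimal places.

-0.77

At Q = 24, P = 67 − 1.58(24) = 29.08.
dP/dQ = −1.58, so dQ/dP = 1/(−1.58) = -0.633.
ε = (dQ/dP)(P/Q) = (-0.633)(29.08/24).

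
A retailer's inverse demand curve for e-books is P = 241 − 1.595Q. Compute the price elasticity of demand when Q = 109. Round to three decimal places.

At Q = 109, P = 241 − 1.595(109) = 67.15.
dP/dQ = −1.595, so dQ/dP = 1/(−1.595) = -0.627.
ε = (dQ/dP)(P/Q) = (-0.627)(67.15/109).

-0.386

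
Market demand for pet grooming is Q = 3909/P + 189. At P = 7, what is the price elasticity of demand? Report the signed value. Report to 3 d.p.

At P = 7, Q = 747.429.
dQ/dP = −3909/P² = -79.776.
ε = (dQ/dP)(P/Q) = (-79.776)(7/747.429).

-0.747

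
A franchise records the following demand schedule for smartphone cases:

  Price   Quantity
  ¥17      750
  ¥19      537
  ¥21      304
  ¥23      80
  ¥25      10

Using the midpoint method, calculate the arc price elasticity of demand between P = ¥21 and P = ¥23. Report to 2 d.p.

At P = 21, Q = 304; at P = 23, Q = 80.
ΔQ = -224, ΔP = 2. Midpoints: P̄ = 22.00, Q̄ = 192.0.
ε = (ΔQ/ΔP)(P̄/Q̄) = (-224/2)(22.00/192.0).

-12.83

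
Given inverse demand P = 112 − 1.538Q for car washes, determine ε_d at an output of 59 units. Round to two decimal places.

-0.23

At Q = 59, P = 112 − 1.538(59) = 21.26.
dP/dQ = −1.538, so dQ/dP = 1/(−1.538) = -0.650.
ε = (dQ/dP)(P/Q) = (-0.650)(21.26/59).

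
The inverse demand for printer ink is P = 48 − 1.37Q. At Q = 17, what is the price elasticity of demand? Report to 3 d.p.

At Q = 17, P = 48 − 1.37(17) = 24.71.
dP/dQ = −1.37, so dQ/dP = 1/(−1.37) = -0.730.
ε = (dQ/dP)(P/Q) = (-0.730)(24.71/17).

-1.061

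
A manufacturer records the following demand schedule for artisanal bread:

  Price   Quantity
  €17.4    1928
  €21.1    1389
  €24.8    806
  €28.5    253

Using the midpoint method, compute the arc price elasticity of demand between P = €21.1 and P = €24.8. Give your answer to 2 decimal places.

-3.29

At P = 21.1, Q = 1389; at P = 24.8, Q = 806.
ΔQ = -583, ΔP = 3.7. Midpoints: P̄ = 22.95, Q̄ = 1097.5.
ε = (ΔQ/ΔP)(P̄/Q̄) = (-583/3.7)(22.95/1097.5).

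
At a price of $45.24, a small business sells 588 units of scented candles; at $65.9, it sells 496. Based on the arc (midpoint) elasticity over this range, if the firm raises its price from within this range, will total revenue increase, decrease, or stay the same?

increase

Arc ε = (-92/20.66)(55.57/542.0) ≈ -0.457.
|ε| = 0.46 < 1, so demand is inelastic. A price rise therefore raises total revenue.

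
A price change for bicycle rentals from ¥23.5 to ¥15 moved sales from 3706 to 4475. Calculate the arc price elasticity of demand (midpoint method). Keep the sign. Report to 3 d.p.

-0.426

ΔQ = 4475 − 3706 = 769; ΔP = 15 − 23.5 = -8.5.
Midpoints: P̄ = 19.25, Q̄ = 4090.5.
ε = (ΔQ/ΔP)(P̄/Q̄) = (769/-8.5)(19.25/4090.5).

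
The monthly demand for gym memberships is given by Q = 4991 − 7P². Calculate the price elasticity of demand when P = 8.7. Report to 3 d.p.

-0.238

At P = 8.7, Q = 4461.170.
dQ/dP = −14P = -121.800.
ε = (dQ/dP)(P/Q) = (-121.800)(8.7/4461.170).
|ε| < 1, so demand is inelastic at this price.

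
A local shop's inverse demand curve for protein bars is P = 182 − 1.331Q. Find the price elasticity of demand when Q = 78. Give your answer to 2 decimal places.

At Q = 78, P = 182 − 1.331(78) = 78.18.
dP/dQ = −1.331, so dQ/dP = 1/(−1.331) = -0.751.
ε = (dQ/dP)(P/Q) = (-0.751)(78.18/78).

-0.75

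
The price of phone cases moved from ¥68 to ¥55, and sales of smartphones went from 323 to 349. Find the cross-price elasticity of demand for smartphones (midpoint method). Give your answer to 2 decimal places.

ΔQ_x = 349 − 323 = 26; ΔP_y = 55 − 68 = -13.
Midpoints: P̄_y = 61.50, Q̄_x = 336.0.
ε_xy = (ΔQ_x/ΔP_y)(P̄_y/Q̄_x) = (26/-13)(61.50/336.0).
ε_xy < 0, so the goods are complements.

-0.37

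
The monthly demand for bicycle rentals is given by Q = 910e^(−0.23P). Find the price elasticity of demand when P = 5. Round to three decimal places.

At P = 5, Q = 288.139.
dQ/dP = −0.23·910e^(−0.23P) = −0.23Q = -66.272.
ε = (dQ/dP)(P/Q) = (-66.272)(5/288.139).

-1.150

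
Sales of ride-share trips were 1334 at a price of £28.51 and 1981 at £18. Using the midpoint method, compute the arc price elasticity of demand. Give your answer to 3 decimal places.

ΔQ = 1981 − 1334 = 647; ΔP = 18 − 28.51 = -10.51.
Midpoints: P̄ = 23.26, Q̄ = 1657.5.
ε = (ΔQ/ΔP)(P̄/Q̄) = (647/-10.51)(23.26/1657.5).

-0.864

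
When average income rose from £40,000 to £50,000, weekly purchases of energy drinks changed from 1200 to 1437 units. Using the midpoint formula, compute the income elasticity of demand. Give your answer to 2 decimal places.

ΔQ = 237, ΔI = 10000. Midpoints: Ī = 45,000, Q̄ = 1318.5.
ε_I = (ΔQ/ΔI)(Ī/Q̄) = (237/10000)(45000/1318.5).
ε_I > 0, so the good is normal.

0.81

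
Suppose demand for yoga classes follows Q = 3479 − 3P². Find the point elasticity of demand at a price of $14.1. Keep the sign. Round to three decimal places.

At P = 14.1, Q = 2882.570.
dQ/dP = −6P = -84.600.
ε = (dQ/dP)(P/Q) = (-84.600)(14.1/2882.570).
|ε| < 1, so demand is inelastic at this price.

-0.414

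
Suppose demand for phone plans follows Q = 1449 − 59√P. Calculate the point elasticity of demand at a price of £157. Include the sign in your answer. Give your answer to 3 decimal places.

At P = 157, Q = 709.732.
dQ/dP = −59/(2√P) = -2.354.
ε = (dQ/dP)(P/Q) = (-2.354)(157/709.732).

-0.521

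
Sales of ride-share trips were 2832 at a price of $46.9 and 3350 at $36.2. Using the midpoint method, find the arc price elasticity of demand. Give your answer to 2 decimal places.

ΔQ = 3350 − 2832 = 518; ΔP = 36.2 − 46.9 = -10.7.
Midpoints: P̄ = 41.55, Q̄ = 3091.0.
ε = (ΔQ/ΔP)(P̄/Q̄) = (518/-10.7)(41.55/3091.0).

-0.65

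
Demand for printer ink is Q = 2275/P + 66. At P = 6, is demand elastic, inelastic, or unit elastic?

Q = 445.167, dQ/dP = -63.194.
ε = (dQ/dP)(P/Q) ≈ -0.852.
|ε| = 0.85 < 1.

inelastic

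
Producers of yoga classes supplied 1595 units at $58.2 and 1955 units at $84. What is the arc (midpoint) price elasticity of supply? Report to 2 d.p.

ΔQ = 1955 − 1595 = 360; ΔP = 84 − 58.2 = 25.8.
Midpoints: P̄ = 71.10, Q̄ = 1775.0.
ε_s = (ΔQ/ΔP)(P̄/Q̄) = (360/25.8)(71.10/1775.0).

0.56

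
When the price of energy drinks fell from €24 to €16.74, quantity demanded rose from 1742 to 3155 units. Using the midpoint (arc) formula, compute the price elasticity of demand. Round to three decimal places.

ΔQ = 3155 − 1742 = 1413; ΔP = 16.74 − 24 = -7.26.
Midpoints: P̄ = 20.37, Q̄ = 2448.5.
ε = (ΔQ/ΔP)(P̄/Q̄) = (1413/-7.26)(20.37/2448.5).

-1.619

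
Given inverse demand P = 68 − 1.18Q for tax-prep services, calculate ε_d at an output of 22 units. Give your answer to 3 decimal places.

At Q = 22, P = 68 − 1.18(22) = 42.04.
dP/dQ = −1.18, so dQ/dP = 1/(−1.18) = -0.847.
ε = (dQ/dP)(P/Q) = (-0.847)(42.04/22).

-1.619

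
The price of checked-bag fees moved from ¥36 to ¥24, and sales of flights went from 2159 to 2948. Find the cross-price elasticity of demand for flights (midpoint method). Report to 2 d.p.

ΔQ_x = 2948 − 2159 = 789; ΔP_y = 24 − 36 = -12.
Midpoints: P̄_y = 30.00, Q̄_x = 2553.5.
ε_xy = (ΔQ_x/ΔP_y)(P̄_y/Q̄_x) = (789/-12)(30.00/2553.5).

-0.77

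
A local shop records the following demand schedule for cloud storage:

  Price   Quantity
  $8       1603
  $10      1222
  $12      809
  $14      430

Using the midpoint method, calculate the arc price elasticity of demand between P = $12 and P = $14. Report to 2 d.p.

At P = 12, Q = 809; at P = 14, Q = 430.
ΔQ = -379, ΔP = 2. Midpoints: P̄ = 13.00, Q̄ = 619.5.
ε = (ΔQ/ΔP)(P̄/Q̄) = (-379/2)(13.00/619.5).

-3.98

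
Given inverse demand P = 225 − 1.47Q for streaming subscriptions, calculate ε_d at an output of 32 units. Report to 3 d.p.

-3.783

At Q = 32, P = 225 − 1.47(32) = 177.96.
dP/dQ = −1.47, so dQ/dP = 1/(−1.47) = -0.680.
ε = (dQ/dP)(P/Q) = (-0.680)(177.96/32).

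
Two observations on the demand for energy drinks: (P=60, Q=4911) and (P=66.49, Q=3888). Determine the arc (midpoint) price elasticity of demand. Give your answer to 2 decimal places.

-2.27

ΔQ = 3888 − 4911 = -1023; ΔP = 66.49 − 60 = 6.49.
Midpoints: P̄ = 63.24, Q̄ = 4399.5.
ε = (ΔQ/ΔP)(P̄/Q̄) = (-1023/6.49)(63.24/4399.5).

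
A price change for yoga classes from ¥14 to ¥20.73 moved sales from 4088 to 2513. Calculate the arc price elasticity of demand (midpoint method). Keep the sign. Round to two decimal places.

-1.23

ΔQ = 2513 − 4088 = -1575; ΔP = 20.73 − 14 = 6.73.
Midpoints: P̄ = 17.37, Q̄ = 3300.5.
ε = (ΔQ/ΔP)(P̄/Q̄) = (-1575/6.73)(17.37/3300.5).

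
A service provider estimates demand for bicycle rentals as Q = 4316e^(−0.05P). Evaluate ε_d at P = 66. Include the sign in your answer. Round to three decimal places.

-3.300

At P = 66, Q = 159.188.
dQ/dP = −0.05·4316e^(−0.05P) = −0.05Q = -7.959.
ε = (dQ/dP)(P/Q) = (-7.959)(66/159.188).
|ε| > 1, so demand is elastic at this price.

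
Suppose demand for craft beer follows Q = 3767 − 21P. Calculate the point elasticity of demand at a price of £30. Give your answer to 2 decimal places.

At P = 30, Q = 3137.
dQ/dP = −21.
ε = (dQ/dP)(P/Q) = (-21)(30/3137).

-0.20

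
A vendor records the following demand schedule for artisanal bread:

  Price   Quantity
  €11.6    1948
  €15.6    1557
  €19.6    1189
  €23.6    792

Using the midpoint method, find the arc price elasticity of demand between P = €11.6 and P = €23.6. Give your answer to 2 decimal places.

At P = 11.6, Q = 1948; at P = 23.6, Q = 792.
ΔQ = -1156, ΔP = 12.0. Midpoints: P̄ = 17.60, Q̄ = 1370.0.
ε = (ΔQ/ΔP)(P̄/Q̄) = (-1156/12.0)(17.60/1370.0).

-1.24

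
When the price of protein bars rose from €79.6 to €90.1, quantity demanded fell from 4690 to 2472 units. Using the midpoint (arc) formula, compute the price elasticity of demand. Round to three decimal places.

-5.005

ΔQ = 2472 − 4690 = -2218; ΔP = 90.1 − 79.6 = 10.5.
Midpoints: P̄ = 84.85, Q̄ = 3581.0.
ε = (ΔQ/ΔP)(P̄/Q̄) = (-2218/10.5)(84.85/3581.0).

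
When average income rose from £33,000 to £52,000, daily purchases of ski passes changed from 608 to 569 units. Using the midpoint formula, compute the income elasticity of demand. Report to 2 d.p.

-0.15

ΔQ = -39, ΔI = 19000. Midpoints: Ī = 42,500, Q̄ = 588.5.
ε_I = (ΔQ/ΔI)(Ī/Q̄) = (-39/19000)(42500/588.5).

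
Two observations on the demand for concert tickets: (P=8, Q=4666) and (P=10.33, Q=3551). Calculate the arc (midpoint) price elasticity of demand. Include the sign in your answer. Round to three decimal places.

-1.068

ΔQ = 3551 − 4666 = -1115; ΔP = 10.33 − 8 = 2.33.
Midpoints: P̄ = 9.16, Q̄ = 4108.5.
ε = (ΔQ/ΔP)(P̄/Q̄) = (-1115/2.33)(9.16/4108.5).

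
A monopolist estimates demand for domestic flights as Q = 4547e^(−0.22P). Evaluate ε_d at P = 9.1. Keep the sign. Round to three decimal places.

-2.002

At P = 9.1, Q = 614.140.
dQ/dP = −0.22·4547e^(−0.22P) = −0.22Q = -135.111.
ε = (dQ/dP)(P/Q) = (-135.111)(9.1/614.140).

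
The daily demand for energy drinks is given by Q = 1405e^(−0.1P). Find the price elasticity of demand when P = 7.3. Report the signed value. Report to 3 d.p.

At P = 7.3, Q = 677.082.
dQ/dP = −0.1·1405e^(−0.1P) = −0.1Q = -67.708.
ε = (dQ/dP)(P/Q) = (-67.708)(7.3/677.082).

-0.730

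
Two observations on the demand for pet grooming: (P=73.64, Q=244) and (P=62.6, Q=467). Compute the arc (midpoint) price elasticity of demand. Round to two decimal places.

-3.87

ΔQ = 467 − 244 = 223; ΔP = 62.6 − 73.64 = -11.04.
Midpoints: P̄ = 68.12, Q̄ = 355.5.
ε = (ΔQ/ΔP)(P̄/Q̄) = (223/-11.04)(68.12/355.5).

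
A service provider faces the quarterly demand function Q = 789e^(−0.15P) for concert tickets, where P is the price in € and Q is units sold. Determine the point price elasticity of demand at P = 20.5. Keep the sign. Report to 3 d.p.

At P = 20.5, Q = 36.444.
dQ/dP = −0.15·789e^(−0.15P) = −0.15Q = -5.467.
ε = (dQ/dP)(P/Q) = (-5.467)(20.5/36.444).
|ε| > 1, so demand is elastic at this price.

-3.075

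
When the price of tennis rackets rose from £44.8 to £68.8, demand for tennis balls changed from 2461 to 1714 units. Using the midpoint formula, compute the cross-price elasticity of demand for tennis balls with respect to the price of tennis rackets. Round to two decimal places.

-0.85

ΔQ_x = 1714 − 2461 = -747; ΔP_y = 68.8 − 44.8 = 24.
Midpoints: P̄_y = 56.80, Q̄_x = 2087.5.
ε_xy = (ΔQ_x/ΔP_y)(P̄_y/Q̄_x) = (-747/24)(56.80/2087.5).
ε_xy < 0, so the goods are complements.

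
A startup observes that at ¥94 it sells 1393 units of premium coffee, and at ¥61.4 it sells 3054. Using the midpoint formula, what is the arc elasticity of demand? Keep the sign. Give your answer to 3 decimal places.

ΔQ = 3054 − 1393 = 1661; ΔP = 61.4 − 94 = -32.6.
Midpoints: P̄ = 77.70, Q̄ = 2223.5.
ε = (ΔQ/ΔP)(P̄/Q̄) = (1661/-32.6)(77.70/2223.5).

-1.780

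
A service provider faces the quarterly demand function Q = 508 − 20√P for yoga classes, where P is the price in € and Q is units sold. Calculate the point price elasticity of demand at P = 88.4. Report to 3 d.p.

At P = 88.4, Q = 319.957.
dQ/dP = −20/(2√P) = -1.064.
ε = (dQ/dP)(P/Q) = (-1.064)(88.4/319.957).

-0.294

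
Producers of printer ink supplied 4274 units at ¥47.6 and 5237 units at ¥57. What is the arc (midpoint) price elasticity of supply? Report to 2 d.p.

ΔQ = 5237 − 4274 = 963; ΔP = 57 − 47.6 = 9.4.
Midpoints: P̄ = 52.30, Q̄ = 4755.5.
ε_s = (ΔQ/ΔP)(P̄/Q̄) = (963/9.4)(52.30/4755.5).

1.13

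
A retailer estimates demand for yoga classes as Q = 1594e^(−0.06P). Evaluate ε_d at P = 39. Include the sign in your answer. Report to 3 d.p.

At P = 39, Q = 153.546.
dQ/dP = −0.06·1594e^(−0.06P) = −0.06Q = -9.213.
ε = (dQ/dP)(P/Q) = (-9.213)(39/153.546).

-2.340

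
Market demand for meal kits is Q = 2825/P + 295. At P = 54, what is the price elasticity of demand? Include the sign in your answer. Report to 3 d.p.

-0.151

At P = 54, Q = 347.315.
dQ/dP = −2825/P² = -0.969.
ε = (dQ/dP)(P/Q) = (-0.969)(54/347.315).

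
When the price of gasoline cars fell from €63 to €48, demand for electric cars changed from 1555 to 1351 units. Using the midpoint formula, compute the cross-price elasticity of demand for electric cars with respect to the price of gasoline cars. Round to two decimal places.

ΔQ_x = 1351 − 1555 = -204; ΔP_y = 48 − 63 = -15.
Midpoints: P̄_y = 55.50, Q̄_x = 1453.0.
ε_xy = (ΔQ_x/ΔP_y)(P̄_y/Q̄_x) = (-204/-15)(55.50/1453.0).

0.52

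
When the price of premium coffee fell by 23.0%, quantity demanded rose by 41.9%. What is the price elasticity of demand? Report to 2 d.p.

-1.82

ε = %ΔQ / %ΔP = (41.9)/(-23.0) = -1.822.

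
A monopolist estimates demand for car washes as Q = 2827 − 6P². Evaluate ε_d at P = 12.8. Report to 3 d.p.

-1.066

At P = 12.8, Q = 1843.960.
dQ/dP = −12P = -153.600.
ε = (dQ/dP)(P/Q) = (-153.600)(12.8/1843.960).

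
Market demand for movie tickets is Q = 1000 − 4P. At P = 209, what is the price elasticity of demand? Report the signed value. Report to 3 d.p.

-5.098

At P = 209, Q = 164.
dQ/dP = −4.
ε = (dQ/dP)(P/Q) = (-4)(209/164).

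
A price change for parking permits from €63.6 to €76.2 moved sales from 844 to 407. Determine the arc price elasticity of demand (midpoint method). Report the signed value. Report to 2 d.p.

ΔQ = 407 − 844 = -437; ΔP = 76.2 − 63.6 = 12.6.
Midpoints: P̄ = 69.90, Q̄ = 625.5.
ε = (ΔQ/ΔP)(P̄/Q̄) = (-437/12.6)(69.90/625.5).

-3.88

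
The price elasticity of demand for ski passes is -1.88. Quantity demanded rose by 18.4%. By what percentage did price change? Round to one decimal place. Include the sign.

-9.8%

%ΔP ≈ %ΔQ / ε = (18.4%)/(-1.88) = -9.79%.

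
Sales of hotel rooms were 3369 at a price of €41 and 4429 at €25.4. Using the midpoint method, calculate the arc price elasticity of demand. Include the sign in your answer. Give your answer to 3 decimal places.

ΔQ = 4429 − 3369 = 1060; ΔP = 25.4 − 41 = -15.6.
Midpoints: P̄ = 33.20, Q̄ = 3899.0.
ε = (ΔQ/ΔP)(P̄/Q̄) = (1060/-15.6)(33.20/3899.0).

-0.579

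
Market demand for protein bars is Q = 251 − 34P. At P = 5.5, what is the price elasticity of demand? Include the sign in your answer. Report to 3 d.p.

-2.922

At P = 5.5, Q = 64.
dQ/dP = −34.
ε = (dQ/dP)(P/Q) = (-34)(5.5/64).
|ε| > 1, so demand is elastic at this price.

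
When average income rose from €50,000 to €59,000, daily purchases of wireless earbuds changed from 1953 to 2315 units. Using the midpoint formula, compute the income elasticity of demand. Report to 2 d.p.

ΔQ = 362, ΔI = 9000. Midpoints: Ī = 54,500, Q̄ = 2134.0.
ε_I = (ΔQ/ΔI)(Ī/Q̄) = (362/9000)(54500/2134.0).
ε_I > 0, so the good is normal.

1.03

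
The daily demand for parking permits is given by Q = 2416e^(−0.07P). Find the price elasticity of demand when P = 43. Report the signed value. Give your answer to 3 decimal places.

At P = 43, Q = 119.089.
dQ/dP = −0.07·2416e^(−0.07P) = −0.07Q = -8.336.
ε = (dQ/dP)(P/Q) = (-8.336)(43/119.089).
|ε| > 1, so demand is elastic at this price.

-3.010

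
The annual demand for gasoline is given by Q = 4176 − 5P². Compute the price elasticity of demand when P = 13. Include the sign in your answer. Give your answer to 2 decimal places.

At P = 13, Q = 3331.
dQ/dP = −10P = -130.
ε = (dQ/dP)(P/Q) = (-130)(13/3331).
|ε| < 1, so demand is inelastic at this price.

-0.51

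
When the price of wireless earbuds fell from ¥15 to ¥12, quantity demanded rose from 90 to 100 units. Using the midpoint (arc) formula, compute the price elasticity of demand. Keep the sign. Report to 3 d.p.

-0.474

ΔQ = 100 − 90 = 10; ΔP = 12 − 15 = -3.
Midpoints: P̄ = 13.50, Q̄ = 95.0.
ε = (ΔQ/ΔP)(P̄/Q̄) = (10/-3)(13.50/95.0).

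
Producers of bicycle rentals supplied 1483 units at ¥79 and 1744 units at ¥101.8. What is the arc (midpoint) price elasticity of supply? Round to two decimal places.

ΔQ = 1744 − 1483 = 261; ΔP = 101.8 − 79 = 22.8.
Midpoints: P̄ = 90.40, Q̄ = 1613.5.
ε_s = (ΔQ/ΔP)(P̄/Q̄) = (261/22.8)(90.40/1613.5).

0.64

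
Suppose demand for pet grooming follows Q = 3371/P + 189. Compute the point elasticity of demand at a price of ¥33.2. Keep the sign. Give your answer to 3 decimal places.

At P = 33.2, Q = 290.536.
dQ/dP = −3371/P² = -3.058.
ε = (dQ/dP)(P/Q) = (-3.058)(33.2/290.536).

-0.349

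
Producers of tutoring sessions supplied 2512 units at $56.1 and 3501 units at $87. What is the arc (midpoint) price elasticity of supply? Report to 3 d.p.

0.762

ΔQ = 3501 − 2512 = 989; ΔP = 87 − 56.1 = 30.9.
Midpoints: P̄ = 71.55, Q̄ = 3006.5.
ε_s = (ΔQ/ΔP)(P̄/Q̄) = (989/30.9)(71.55/3006.5).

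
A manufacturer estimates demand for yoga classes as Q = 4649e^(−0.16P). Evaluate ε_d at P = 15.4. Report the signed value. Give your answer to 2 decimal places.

-2.46

At P = 15.4, Q = 395.602.
dQ/dP = −0.16·4649e^(−0.16P) = −0.16Q = -63.296.
ε = (dQ/dP)(P/Q) = (-63.296)(15.4/395.602).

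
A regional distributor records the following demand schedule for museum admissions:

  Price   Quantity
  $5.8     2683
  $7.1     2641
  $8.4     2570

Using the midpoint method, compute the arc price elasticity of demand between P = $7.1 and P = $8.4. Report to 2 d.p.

At P = 7.1, Q = 2641; at P = 8.4, Q = 2570.
ΔQ = -71, ΔP = 1.3. Midpoints: P̄ = 7.75, Q̄ = 2605.5.
ε = (ΔQ/ΔP)(P̄/Q̄) = (-71/1.3)(7.75/2605.5).

-0.16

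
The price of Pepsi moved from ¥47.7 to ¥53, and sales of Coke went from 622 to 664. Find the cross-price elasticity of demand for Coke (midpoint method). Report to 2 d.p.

ΔQ_x = 664 − 622 = 42; ΔP_y = 53 − 47.7 = 5.3.
Midpoints: P̄_y = 50.35, Q̄_x = 643.0.
ε_xy = (ΔQ_x/ΔP_y)(P̄_y/Q̄_x) = (42/5.3)(50.35/643.0).
ε_xy > 0, so the goods are substitutes.

0.62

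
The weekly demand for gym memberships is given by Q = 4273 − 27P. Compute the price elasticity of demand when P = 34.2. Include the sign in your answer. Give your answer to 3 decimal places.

At P = 34.2, Q = 3349.600.
dQ/dP = −27.
ε = (dQ/dP)(P/Q) = (-27)(34.2/3349.600).
|ε| < 1, so demand is inelastic at this price.

-0.276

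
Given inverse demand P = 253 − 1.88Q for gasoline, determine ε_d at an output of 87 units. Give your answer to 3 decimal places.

At Q = 87, P = 253 − 1.88(87) = 89.44.
dP/dQ = −1.88, so dQ/dP = 1/(−1.88) = -0.532.
ε = (dQ/dP)(P/Q) = (-0.532)(89.44/87).

-0.547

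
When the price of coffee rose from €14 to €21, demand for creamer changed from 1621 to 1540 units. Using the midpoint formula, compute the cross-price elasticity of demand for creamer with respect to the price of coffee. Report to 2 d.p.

-0.13

ΔQ_x = 1540 − 1621 = -81; ΔP_y = 21 − 14 = 7.
Midpoints: P̄_y = 17.50, Q̄_x = 1580.5.
ε_xy = (ΔQ_x/ΔP_y)(P̄_y/Q̄_x) = (-81/7)(17.50/1580.5).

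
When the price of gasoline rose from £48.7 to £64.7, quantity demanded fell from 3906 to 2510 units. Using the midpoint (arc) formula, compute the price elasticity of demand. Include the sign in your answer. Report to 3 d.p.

ΔQ = 2510 − 3906 = -1396; ΔP = 64.7 − 48.7 = 16.
Midpoints: P̄ = 56.70, Q̄ = 3208.0.
ε = (ΔQ/ΔP)(P̄/Q̄) = (-1396/16)(56.70/3208.0).

-1.542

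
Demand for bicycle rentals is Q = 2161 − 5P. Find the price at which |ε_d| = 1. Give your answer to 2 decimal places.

For linear demand Q = a − bP, ε = −bP/(a − bP). |ε| = 1 when bP = a − bP, i.e. P = a/(2b).
P = 2161/(2·5) = 2161/10 = 216.1000.

216.10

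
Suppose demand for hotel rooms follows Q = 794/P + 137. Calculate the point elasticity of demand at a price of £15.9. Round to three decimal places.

-0.267

At P = 15.9, Q = 186.937.
dQ/dP = −794/P² = -3.141.
ε = (dQ/dP)(P/Q) = (-3.141)(15.9/186.937).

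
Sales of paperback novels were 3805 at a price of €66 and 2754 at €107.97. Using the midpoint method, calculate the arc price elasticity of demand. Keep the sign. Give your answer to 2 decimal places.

ΔQ = 2754 − 3805 = -1051; ΔP = 107.97 − 66 = 41.97.
Midpoints: P̄ = 86.98, Q̄ = 3279.5.
ε = (ΔQ/ΔP)(P̄/Q̄) = (-1051/41.97)(86.98/3279.5).

-0.66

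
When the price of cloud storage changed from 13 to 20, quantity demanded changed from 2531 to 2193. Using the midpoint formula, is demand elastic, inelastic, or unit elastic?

Arc ε ≈ -0.337.
|ε| = 0.34 < 1.

inelastic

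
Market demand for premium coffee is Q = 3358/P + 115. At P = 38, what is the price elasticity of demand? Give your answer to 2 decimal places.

At P = 38, Q = 203.368.
dQ/dP = −3358/P² = -2.325.
ε = (dQ/dP)(P/Q) = (-2.325)(38/203.368).

-0.43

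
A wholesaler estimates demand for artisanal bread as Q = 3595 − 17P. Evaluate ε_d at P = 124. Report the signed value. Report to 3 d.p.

-1.418

At P = 124, Q = 1487.
dQ/dP = −17.
ε = (dQ/dP)(P/Q) = (-17)(124/1487).
|ε| > 1, so demand is elastic at this price.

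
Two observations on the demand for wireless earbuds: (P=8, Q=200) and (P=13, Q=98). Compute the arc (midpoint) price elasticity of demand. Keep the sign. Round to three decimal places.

-1.438

ΔQ = 98 − 200 = -102; ΔP = 13 − 8 = 5.
Midpoints: P̄ = 10.50, Q̄ = 149.0.
ε = (ΔQ/ΔP)(P̄/Q̄) = (-102/5)(10.50/149.0).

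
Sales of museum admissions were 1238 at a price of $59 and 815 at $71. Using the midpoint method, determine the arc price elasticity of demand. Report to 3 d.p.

ΔQ = 815 − 1238 = -423; ΔP = 71 − 59 = 12.
Midpoints: P̄ = 65.00, Q̄ = 1026.5.
ε = (ΔQ/ΔP)(P̄/Q̄) = (-423/12)(65.00/1026.5).

-2.232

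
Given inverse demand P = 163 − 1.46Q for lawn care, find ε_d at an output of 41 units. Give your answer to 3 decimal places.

At Q = 41, P = 163 − 1.46(41) = 103.14.
dP/dQ = −1.46, so dQ/dP = 1/(−1.46) = -0.685.
ε = (dQ/dP)(P/Q) = (-0.685)(103.14/41).

-1.723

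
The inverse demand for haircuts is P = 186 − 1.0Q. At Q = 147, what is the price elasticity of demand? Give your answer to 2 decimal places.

At Q = 147, P = 186 − 1.0(147) = 39.00.
dP/dQ = −1.0, so dQ/dP = 1/(−1.0) = -1.000.
ε = (dQ/dP)(P/Q) = (-1.000)(39.00/147).

-0.27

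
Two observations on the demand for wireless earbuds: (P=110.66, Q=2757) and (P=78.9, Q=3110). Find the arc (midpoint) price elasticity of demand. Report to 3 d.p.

-0.359

ΔQ = 3110 − 2757 = 353; ΔP = 78.9 − 110.66 = -31.76.
Midpoints: P̄ = 94.78, Q̄ = 2933.5.
ε = (ΔQ/ΔP)(P̄/Q̄) = (353/-31.76)(94.78/2933.5).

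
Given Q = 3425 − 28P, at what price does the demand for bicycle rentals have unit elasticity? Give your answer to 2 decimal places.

61.16

For linear demand Q = a − bP, ε = −bP/(a − bP). |ε| = 1 when bP = a − bP, i.e. P = a/(2b).
P = 3425/(2·28) = 3425/56 = 61.1607.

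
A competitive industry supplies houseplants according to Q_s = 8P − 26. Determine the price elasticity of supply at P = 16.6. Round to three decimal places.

At P = 16.6, Q_s = 106.80.
dQ_s/dP = 8.
ε_s = (dQ_s/dP)(P/Q_s) = (8)(16.6/106.80).

1.243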